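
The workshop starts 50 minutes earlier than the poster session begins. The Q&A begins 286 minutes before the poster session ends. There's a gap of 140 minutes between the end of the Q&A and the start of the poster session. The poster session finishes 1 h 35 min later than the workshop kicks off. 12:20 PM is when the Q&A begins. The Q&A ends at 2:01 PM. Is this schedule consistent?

The poster session starts at 2:01 PM + 140 min = 4:21 PM.
The workshop starts at 4:21 PM − 50 min = 3:31 PM.
The poster session ends at 3:31 PM + 95 min = 5:06 PM.
The Q&A starts at 5:06 PM − 286 min = 12:20 PM.
That matches the stated 12:20 PM, so the schedule is consistent.

Yes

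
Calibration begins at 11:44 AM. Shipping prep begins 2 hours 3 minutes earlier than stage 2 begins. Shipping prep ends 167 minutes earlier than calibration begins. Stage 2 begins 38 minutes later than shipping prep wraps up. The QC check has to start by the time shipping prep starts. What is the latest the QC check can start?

Shipping prep ends at 11:44 AM − 167 min = 8:57 AM.
Stage 2 starts at 8:57 AM + 38 min = 9:35 AM.
Shipping prep starts at 9:35 AM − 123 min = 7:32 AM.
The QC check is bounded by shipping prep, so the latest it can start is 7:32 AM.

7:32 AM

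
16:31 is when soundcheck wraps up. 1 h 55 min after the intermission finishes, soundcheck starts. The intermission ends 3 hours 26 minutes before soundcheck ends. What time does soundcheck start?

The intermission ends at 16:31 − 206 min = 13:05.
Soundcheck starts at 13:05 + 115 min = 15:00.

15:00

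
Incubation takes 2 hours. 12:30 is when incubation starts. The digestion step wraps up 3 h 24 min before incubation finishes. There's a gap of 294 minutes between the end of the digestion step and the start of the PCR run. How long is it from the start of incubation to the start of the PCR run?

Incubation ends at 12:30 + 120 min = 14:30.
The digestion step ends at 14:30 − 204 min = 11:06.
The PCR run starts at 11:06 + 294 min = 16:00.
From 12:30 to 16:00 is 3.5 hours.

3.5 hours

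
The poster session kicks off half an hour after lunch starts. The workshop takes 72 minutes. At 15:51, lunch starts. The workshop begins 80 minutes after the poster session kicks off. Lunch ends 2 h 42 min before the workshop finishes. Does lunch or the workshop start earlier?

The poster session starts at 15:51 + 30 min = 16:21.
The workshop starts at 16:21 + 80 min = 17:41.
Lunch starts at 15:51 and the workshop starts at 17:41, so lunch is first.

lunch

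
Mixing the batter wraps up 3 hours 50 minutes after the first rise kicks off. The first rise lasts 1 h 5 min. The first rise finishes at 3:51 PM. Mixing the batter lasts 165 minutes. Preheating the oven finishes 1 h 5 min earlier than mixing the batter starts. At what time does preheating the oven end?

2:46 PM

The first rise starts at 3:51 PM − 65 min = 2:46 PM.
Mixing the batter ends at 2:46 PM + 230 min = 6:36 PM.
Mixing the batter starts at 6:36 PM − 165 min = 3:51 PM.
Preheating the oven ends at 3:51 PM − 65 min = 2:46 PM.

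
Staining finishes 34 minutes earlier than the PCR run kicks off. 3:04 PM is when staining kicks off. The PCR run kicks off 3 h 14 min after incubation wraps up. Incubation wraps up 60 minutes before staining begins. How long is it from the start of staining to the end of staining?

100 minutes

Incubation ends at 3:04 PM − 60 min = 2:04 PM.
The PCR run starts at 2:04 PM + 194 min = 5:18 PM.
Staining ends at 5:18 PM − 34 min = 4:44 PM.
From 3:04 PM to 4:44 PM is 100 minutes.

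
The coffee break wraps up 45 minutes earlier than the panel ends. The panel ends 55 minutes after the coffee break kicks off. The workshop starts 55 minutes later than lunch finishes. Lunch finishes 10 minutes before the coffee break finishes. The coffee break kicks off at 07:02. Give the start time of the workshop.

The panel ends at 07:02 + 55 min = 07:57.
The coffee break ends at 07:57 − 45 min = 07:12.
Lunch ends at 07:12 − 10 min = 07:02.
The workshop starts at 07:02 + 55 min = 07:57.

07:57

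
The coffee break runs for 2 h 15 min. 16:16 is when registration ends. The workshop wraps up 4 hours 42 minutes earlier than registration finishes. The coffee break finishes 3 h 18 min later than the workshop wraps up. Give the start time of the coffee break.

12:37

The workshop ends at 16:16 − 282 min = 11:34.
The coffee break ends at 11:34 + 198 min = 14:52.
The coffee break starts at 14:52 − 135 min = 12:37.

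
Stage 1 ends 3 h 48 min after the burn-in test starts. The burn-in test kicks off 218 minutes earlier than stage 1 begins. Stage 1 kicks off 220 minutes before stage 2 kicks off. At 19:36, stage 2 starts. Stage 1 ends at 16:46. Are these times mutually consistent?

No

Stage 1 starts at 19:36 − 220 min = 15:56.
The burn-in test starts at 15:56 − 218 min = 12:18.
Stage 1 ends at 12:18 + 228 min = 16:06.
But stage 1 is also said to end at 16:46 — a 40-minute conflict.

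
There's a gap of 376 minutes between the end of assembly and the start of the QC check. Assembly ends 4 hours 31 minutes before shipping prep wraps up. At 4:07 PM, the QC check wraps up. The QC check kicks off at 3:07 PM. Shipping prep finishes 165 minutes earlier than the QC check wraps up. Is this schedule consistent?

Yes

Shipping prep ends at 4:07 PM − 165 min = 1:22 PM.
Assembly ends at 1:22 PM − 271 min = 8:51 AM.
The QC check starts at 8:51 AM + 376 min = 3:07 PM.
That matches the stated 3:07 PM, so the schedule is consistent.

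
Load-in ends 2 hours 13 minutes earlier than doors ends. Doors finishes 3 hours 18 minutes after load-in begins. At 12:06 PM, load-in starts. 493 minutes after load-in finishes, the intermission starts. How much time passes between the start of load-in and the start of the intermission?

9 h 18 min

Doors ends at 12:06 PM + 198 min = 3:24 PM.
Load-in ends at 3:24 PM − 133 min = 1:11 PM.
The intermission starts at 1:11 PM + 493 min = 9:24 PM.
From 12:06 PM to 9:24 PM is 9 h 18 min.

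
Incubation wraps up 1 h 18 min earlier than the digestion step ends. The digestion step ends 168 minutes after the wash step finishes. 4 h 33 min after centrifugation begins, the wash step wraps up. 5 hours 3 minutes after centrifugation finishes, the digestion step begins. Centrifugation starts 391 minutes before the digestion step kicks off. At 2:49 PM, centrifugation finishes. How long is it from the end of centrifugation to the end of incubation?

The digestion step starts at 2:49 PM + 303 min = 7:52 PM.
Centrifugation starts at 7:52 PM − 391 min = 1:21 PM.
The wash step ends at 1:21 PM + 273 min = 5:54 PM.
The digestion step ends at 5:54 PM + 168 min = 8:42 PM.
Incubation ends at 8:42 PM − 78 min = 7:24 PM.
From 2:49 PM to 7:24 PM is 275 minutes.

275 minutes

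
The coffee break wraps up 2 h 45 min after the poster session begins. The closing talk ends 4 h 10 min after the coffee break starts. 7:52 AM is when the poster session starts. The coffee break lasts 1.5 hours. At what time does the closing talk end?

1:17 PM

The coffee break ends at 7:52 AM + 165 min = 10:37 AM.
The coffee break starts at 10:37 AM − 90 min = 9:07 AM.
The closing talk ends at 9:07 AM + 250 min = 1:17 PM.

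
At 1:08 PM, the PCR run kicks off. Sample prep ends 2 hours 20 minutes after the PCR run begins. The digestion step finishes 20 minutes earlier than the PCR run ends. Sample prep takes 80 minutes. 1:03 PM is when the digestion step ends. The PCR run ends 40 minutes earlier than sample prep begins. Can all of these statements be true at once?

No

Sample prep ends at 1:08 PM + 140 min = 3:28 PM.
Sample prep starts at 3:28 PM − 80 min = 2:08 PM.
The PCR run ends at 2:08 PM − 40 min = 1:28 PM.
The digestion step ends at 1:28 PM − 20 min = 1:08 PM.
But the digestion step is also said to end at 1:03 PM — a 5-minute conflict.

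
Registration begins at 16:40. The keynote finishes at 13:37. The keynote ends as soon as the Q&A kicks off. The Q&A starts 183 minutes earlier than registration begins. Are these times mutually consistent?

Yes

The Q&A starts at 16:40 − 183 min = 13:37.
So the keynote ends at 13:37.
That matches the stated 13:37, so the schedule is consistent.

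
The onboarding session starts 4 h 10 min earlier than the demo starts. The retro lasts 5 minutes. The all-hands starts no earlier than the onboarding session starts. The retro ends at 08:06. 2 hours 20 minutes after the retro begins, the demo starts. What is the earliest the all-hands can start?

06:11

The retro starts at 08:06 − 5 min = 08:01.
The demo starts at 08:01 + 140 min = 10:21.
The onboarding session starts at 10:21 − 250 min = 06:11.
The all-hands is bounded by the onboarding session, so the earliest it can start is 06:11.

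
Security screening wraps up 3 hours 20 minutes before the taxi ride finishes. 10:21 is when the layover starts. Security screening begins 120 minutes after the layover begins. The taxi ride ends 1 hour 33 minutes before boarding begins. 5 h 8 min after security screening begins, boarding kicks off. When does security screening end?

Security screening starts at 10:21 + 120 min = 12:21.
Boarding starts at 12:21 + 308 min = 17:29.
The taxi ride ends at 17:29 − 93 min = 15:56.
Security screening ends at 15:56 − 200 min = 12:36.

12:36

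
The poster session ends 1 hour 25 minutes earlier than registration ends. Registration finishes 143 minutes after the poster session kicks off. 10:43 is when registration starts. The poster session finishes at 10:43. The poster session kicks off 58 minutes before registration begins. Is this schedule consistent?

The poster session starts at 10:43 − 58 min = 09:45.
Registration ends at 09:45 + 143 min = 12:08.
The poster session ends at 12:08 − 85 min = 10:43.
That matches the stated 10:43, so the schedule is consistent.

Yes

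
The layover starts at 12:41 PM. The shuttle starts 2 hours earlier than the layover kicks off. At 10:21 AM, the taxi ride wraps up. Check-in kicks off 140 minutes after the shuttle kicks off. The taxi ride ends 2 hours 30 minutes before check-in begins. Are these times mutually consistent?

The shuttle starts at 12:41 PM − 120 min = 10:41 AM.
Check-in starts at 10:41 AM + 140 min = 1:01 PM.
The taxi ride ends at 1:01 PM − 150 min = 10:31 AM.
But the taxi ride is also said to end at 10:21 AM — a 10-minute conflict.

No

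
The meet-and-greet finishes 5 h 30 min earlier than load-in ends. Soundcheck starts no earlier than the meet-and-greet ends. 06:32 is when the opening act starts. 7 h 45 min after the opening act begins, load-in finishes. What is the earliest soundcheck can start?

Load-in ends at 06:32 + 465 min = 14:17.
The meet-and-greet ends at 14:17 − 330 min = 08:47.
Soundcheck is bounded by the meet-and-greet, so the earliest it can start is 08:47.

08:47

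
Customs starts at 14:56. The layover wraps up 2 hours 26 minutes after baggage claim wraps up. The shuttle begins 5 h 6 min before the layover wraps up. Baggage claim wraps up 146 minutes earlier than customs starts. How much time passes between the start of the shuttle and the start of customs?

Baggage claim ends at 14:56 − 146 min = 12:30.
The layover ends at 12:30 + 146 min = 14:56.
The shuttle starts at 14:56 − 306 min = 09:50.
From 09:50 to 14:56 is 306 minutes.

306 minutes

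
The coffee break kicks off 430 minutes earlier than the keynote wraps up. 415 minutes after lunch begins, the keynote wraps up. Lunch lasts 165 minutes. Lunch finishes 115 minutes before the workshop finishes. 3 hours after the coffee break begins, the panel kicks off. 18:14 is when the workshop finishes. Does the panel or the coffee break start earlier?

the coffee break

Lunch ends at 18:14 − 115 min = 16:19.
Lunch starts at 16:19 − 165 min = 13:34.
The keynote ends at 13:34 + 415 min = 20:29.
The coffee break starts at 20:29 − 430 min = 13:19.
The panel starts at 13:19 + 180 min = 16:19.
The panel starts at 16:19 and the coffee break starts at 13:19, so the coffee break is first.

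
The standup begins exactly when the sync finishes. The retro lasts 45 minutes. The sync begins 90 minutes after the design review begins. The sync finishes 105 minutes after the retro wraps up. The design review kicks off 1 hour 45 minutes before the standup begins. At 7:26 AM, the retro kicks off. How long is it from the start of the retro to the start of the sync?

2 h 15 min

The retro ends at 7:26 AM + 45 min = 8:11 AM.
The sync ends at 8:11 AM + 105 min = 9:56 AM.
So the standup starts at 9:56 AM.
The design review starts at 9:56 AM − 105 min = 8:11 AM.
The sync starts at 8:11 AM + 90 min = 9:41 AM.
From 7:26 AM to 9:41 AM is 2 h 15 min.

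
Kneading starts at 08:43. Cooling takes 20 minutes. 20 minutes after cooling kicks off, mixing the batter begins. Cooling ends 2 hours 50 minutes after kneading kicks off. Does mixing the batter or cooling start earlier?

cooling

Cooling ends at 08:43 + 170 min = 11:33.
Cooling starts at 11:33 − 20 min = 11:13.
Mixing the batter starts at 11:13 + 20 min = 11:33.
Mixing the batter starts at 11:33 and cooling starts at 11:13, so cooling is first.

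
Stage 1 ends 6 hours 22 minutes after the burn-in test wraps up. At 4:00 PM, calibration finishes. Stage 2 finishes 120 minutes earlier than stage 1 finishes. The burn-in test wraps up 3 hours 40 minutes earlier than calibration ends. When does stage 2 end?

The burn-in test ends at 4:00 PM − 220 min = 12:20 PM.
Stage 1 ends at 12:20 PM + 382 min = 6:42 PM.
Stage 2 ends at 6:42 PM − 120 min = 4:42 PM.

4:42 PM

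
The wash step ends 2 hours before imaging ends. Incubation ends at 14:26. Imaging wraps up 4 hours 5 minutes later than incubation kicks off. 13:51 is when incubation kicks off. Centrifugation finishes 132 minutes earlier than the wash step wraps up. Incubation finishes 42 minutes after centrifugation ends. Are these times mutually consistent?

Yes

Imaging ends at 13:51 + 245 min = 17:56.
The wash step ends at 17:56 − 120 min = 15:56.
Centrifugation ends at 15:56 − 132 min = 13:44.
Incubation ends at 13:44 + 42 min = 14:26.
That matches the stated 14:26, so the schedule is consistent.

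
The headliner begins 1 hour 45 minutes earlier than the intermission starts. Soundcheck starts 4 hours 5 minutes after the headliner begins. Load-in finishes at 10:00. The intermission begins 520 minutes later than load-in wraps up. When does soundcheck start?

21:00

The intermission starts at 10:00 + 520 min = 18:40.
The headliner starts at 18:40 − 105 min = 16:55.
Soundcheck starts at 16:55 + 245 min = 21:00.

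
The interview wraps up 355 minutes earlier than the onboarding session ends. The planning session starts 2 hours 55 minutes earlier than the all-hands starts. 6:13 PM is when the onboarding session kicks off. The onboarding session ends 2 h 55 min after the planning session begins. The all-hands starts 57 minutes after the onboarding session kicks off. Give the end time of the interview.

The all-hands starts at 6:13 PM + 57 min = 7:10 PM.
The planning session starts at 7:10 PM − 175 min = 4:15 PM.
The onboarding session ends at 4:15 PM + 175 min = 7:10 PM.
The interview ends at 7:10 PM − 355 min = 1:15 PM.

1:15 PM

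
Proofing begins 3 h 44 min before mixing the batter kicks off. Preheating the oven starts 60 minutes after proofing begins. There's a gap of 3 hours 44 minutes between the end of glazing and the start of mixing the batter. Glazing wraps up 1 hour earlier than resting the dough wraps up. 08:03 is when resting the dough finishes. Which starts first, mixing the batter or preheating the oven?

Glazing ends at 08:03 − 60 min = 07:03.
Mixing the batter starts at 07:03 + 224 min = 10:47.
Proofing starts at 10:47 − 224 min = 07:03.
Preheating the oven starts at 07:03 + 60 min = 08:03.
Mixing the batter starts at 10:47 and preheating the oven starts at 08:03, so preheating the oven is first.

preheating the oven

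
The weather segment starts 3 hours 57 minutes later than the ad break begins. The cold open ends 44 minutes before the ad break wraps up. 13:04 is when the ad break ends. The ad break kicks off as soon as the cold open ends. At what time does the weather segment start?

16:17

The cold open ends at 13:04 − 44 min = 12:20.
So the ad break starts at 12:20.
The weather segment starts at 12:20 + 237 min = 16:17.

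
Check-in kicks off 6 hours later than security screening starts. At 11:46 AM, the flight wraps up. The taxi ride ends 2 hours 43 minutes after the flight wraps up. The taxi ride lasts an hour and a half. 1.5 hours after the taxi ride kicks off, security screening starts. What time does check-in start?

8:29 PM

The taxi ride ends at 11:46 AM + 163 min = 2:29 PM.
The taxi ride starts at 2:29 PM − 90 min = 12:59 PM.
Security screening starts at 12:59 PM + 90 min = 2:29 PM.
Check-in starts at 2:29 PM + 360 min = 8:29 PM.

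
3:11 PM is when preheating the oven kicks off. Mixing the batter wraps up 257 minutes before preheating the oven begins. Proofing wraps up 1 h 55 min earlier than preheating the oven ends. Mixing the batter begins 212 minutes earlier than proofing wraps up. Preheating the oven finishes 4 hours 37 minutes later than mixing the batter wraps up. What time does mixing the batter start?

Mixing the batter ends at 3:11 PM − 257 min = 10:54 AM.
Preheating the oven ends at 10:54 AM + 277 min = 3:31 PM.
Proofing ends at 3:31 PM − 115 min = 1:36 PM.
Mixing the batter starts at 1:36 PM − 212 min = 10:04 AM.

10:04 AM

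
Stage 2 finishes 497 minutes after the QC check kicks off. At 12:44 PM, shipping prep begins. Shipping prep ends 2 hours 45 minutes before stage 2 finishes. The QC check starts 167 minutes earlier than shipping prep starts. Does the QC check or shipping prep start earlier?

The QC check starts at 12:44 PM − 167 min = 9:57 AM.
The QC check starts at 9:57 AM and shipping prep starts at 12:44 PM, so the QC check is first.

the QC check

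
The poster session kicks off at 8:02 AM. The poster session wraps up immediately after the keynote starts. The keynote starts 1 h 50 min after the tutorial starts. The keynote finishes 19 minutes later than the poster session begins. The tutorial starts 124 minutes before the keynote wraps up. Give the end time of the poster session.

8:07 AM

The keynote ends at 8:02 AM + 19 min = 8:21 AM.
The tutorial starts at 8:21 AM − 124 min = 6:17 AM.
The keynote starts at 6:17 AM + 110 min = 8:07 AM.
So the poster session ends at 8:07 AM.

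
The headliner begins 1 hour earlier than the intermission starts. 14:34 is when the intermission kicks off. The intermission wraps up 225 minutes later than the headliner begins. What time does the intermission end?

The headliner starts at 14:34 − 60 min = 13:34.
The intermission ends at 13:34 + 225 min = 17:19.

17:19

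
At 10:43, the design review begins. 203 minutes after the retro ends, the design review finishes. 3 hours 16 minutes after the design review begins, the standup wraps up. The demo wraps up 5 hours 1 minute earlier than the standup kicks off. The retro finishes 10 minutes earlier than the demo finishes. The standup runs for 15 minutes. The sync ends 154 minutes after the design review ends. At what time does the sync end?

The standup ends at 10:43 + 196 min = 13:59.
The standup starts at 13:59 − 15 min = 13:44.
The demo ends at 13:44 − 301 min = 08:43.
The retro ends at 08:43 − 10 min = 08:33.
The design review ends at 08:33 + 203 min = 11:56.
The sync ends at 11:56 + 154 min = 14:30.

14:30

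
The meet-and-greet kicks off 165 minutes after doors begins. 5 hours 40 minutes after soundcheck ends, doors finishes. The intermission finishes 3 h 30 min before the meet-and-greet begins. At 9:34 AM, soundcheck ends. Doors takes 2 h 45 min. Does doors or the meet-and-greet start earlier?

Doors ends at 9:34 AM + 340 min = 3:14 PM.
Doors starts at 3:14 PM − 165 min = 12:29 PM.
The meet-and-greet starts at 12:29 PM + 165 min = 3:14 PM.
Doors starts at 12:29 PM and the meet-and-greet starts at 3:14 PM, so doors is first.

doors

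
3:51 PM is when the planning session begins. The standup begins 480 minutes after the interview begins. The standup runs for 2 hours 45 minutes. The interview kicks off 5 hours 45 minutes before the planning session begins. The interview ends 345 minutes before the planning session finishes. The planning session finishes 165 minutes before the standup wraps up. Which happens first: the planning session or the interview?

The interview starts at 3:51 PM − 345 min = 10:06 AM.
The planning session starts at 3:51 PM and the interview starts at 10:06 AM, so the interview is first.

the interview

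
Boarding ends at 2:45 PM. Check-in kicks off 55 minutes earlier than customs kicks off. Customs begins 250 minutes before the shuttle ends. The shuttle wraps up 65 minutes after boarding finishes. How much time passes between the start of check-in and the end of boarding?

4 hours

The shuttle ends at 2:45 PM + 65 min = 3:50 PM.
Customs starts at 3:50 PM − 250 min = 11:40 AM.
Check-in starts at 11:40 AM − 55 min = 10:45 AM.
From 10:45 AM to 2:45 PM is 4 hours.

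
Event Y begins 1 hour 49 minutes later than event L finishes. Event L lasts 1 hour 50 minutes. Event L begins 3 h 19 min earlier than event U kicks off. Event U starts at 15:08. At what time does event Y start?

15:28

Event L starts at 15:08 − 199 min = 11:49.
Event L ends at 11:49 + 110 min = 13:39.
Event Y starts at 13:39 + 109 min = 15:28.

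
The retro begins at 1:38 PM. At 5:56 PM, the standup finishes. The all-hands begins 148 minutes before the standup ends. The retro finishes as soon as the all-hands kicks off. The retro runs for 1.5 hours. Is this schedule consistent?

The all-hands starts at 5:56 PM − 148 min = 3:28 PM.
So the retro ends at 3:28 PM.
The retro starts at 3:28 PM − 90 min = 1:58 PM.
But the retro is also said to start at 1:38 PM — a 20-minute conflict.

No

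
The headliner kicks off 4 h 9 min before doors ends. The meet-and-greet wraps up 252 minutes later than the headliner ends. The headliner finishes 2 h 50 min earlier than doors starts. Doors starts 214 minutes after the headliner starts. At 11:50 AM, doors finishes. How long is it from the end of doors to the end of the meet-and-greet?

The headliner starts at 11:50 AM − 249 min = 7:41 AM.
Doors starts at 7:41 AM + 214 min = 11:15 AM.
The headliner ends at 11:15 AM − 170 min = 8:25 AM.
The meet-and-greet ends at 8:25 AM + 252 min = 12:37 PM.
From 11:50 AM to 12:37 PM is 47 minutes.

47 minutes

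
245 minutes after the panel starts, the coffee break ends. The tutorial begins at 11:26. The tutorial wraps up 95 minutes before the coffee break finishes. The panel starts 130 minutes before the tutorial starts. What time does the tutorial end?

11:46

The panel starts at 11:26 − 130 min = 09:16.
The coffee break ends at 09:16 + 245 min = 13:21.
The tutorial ends at 13:21 − 95 min = 11:46.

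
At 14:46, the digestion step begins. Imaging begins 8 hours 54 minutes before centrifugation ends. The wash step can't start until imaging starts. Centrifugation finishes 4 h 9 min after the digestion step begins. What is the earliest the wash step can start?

10:01

Centrifugation ends at 14:46 + 249 min = 18:55.
Imaging starts at 18:55 − 534 min = 10:01.
The wash step is bounded by imaging, so the earliest it can start is 10:01.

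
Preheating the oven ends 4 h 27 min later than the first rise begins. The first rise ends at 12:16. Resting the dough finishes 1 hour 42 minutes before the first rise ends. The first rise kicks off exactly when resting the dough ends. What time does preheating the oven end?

Resting the dough ends at 12:16 − 102 min = 10:34.
So the first rise starts at 10:34.
Preheating the oven ends at 10:34 + 267 min = 15:01.

15:01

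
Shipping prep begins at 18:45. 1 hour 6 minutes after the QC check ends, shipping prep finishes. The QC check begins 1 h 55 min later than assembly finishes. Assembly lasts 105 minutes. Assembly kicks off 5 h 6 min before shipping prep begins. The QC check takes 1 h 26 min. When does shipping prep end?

Assembly starts at 18:45 − 306 min = 13:39.
Assembly ends at 13:39 + 105 min = 15:24.
The QC check starts at 15:24 + 115 min = 17:19.
The QC check ends at 17:19 + 86 min = 18:45.
Shipping prep ends at 18:45 + 66 min = 19:51.

19:51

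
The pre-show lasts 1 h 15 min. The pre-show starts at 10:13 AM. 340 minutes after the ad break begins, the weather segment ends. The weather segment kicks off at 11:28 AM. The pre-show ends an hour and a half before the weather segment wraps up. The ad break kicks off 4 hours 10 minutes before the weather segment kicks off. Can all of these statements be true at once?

The ad break starts at 11:28 AM − 250 min = 7:18 AM.
The weather segment ends at 7:18 AM + 340 min = 12:58 PM.
The pre-show ends at 12:58 PM − 90 min = 11:28 AM.
The pre-show starts at 11:28 AM − 75 min = 10:13 AM.
That matches the stated 10:13 AM, so the schedule is consistent.

Yes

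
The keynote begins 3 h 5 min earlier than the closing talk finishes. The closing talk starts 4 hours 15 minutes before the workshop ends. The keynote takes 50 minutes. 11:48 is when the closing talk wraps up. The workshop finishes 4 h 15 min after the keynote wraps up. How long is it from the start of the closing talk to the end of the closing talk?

The keynote starts at 11:48 − 185 min = 08:43.
The keynote ends at 08:43 + 50 min = 09:33.
The workshop ends at 09:33 + 255 min = 13:48.
The closing talk starts at 13:48 − 255 min = 09:33.
From 09:33 to 11:48 is 2 h 15 min.

2 h 15 min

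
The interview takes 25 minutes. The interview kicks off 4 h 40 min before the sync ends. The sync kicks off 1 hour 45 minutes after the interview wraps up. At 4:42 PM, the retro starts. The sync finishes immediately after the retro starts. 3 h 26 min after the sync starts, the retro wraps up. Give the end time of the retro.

The sync ends at 4:42 PM.
The interview starts at 4:42 PM − 280 min = 12:02 PM.
The interview ends at 12:02 PM + 25 min = 12:27 PM.
The sync starts at 12:27 PM + 105 min = 2:12 PM.
The retro ends at 2:12 PM + 206 min = 5:38 PM.

5:38 PM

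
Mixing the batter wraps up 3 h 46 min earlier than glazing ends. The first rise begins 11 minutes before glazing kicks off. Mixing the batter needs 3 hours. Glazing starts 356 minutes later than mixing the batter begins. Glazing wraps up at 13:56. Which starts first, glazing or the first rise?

Mixing the batter ends at 13:56 − 226 min = 10:10.
Mixing the batter starts at 10:10 − 180 min = 07:10.
Glazing starts at 07:10 + 356 min = 13:06.
The first rise starts at 13:06 − 11 min = 12:55.
Glazing starts at 13:06 and the first rise starts at 12:55, so the first rise is first.

the first rise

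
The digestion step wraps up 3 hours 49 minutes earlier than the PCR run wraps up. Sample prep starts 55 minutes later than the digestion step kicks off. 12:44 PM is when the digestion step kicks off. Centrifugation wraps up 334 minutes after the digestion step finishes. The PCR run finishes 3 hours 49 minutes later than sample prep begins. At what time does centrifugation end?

Sample prep starts at 12:44 PM + 55 min = 1:39 PM.
The PCR run ends at 1:39 PM + 229 min = 5:28 PM.
The digestion step ends at 5:28 PM − 229 min = 1:39 PM.
Centrifugation ends at 1:39 PM + 334 min = 7:13 PM.

7:13 PM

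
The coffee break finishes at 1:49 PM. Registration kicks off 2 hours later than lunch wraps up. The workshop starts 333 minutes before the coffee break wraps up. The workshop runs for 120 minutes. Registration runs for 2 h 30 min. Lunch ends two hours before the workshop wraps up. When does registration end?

The workshop starts at 1:49 PM − 333 min = 8:16 AM.
The workshop ends at 8:16 AM + 120 min = 10:16 AM.
Lunch ends at 10:16 AM − 120 min = 8:16 AM.
Registration starts at 8:16 AM + 120 min = 10:16 AM.
Registration ends at 10:16 AM + 150 min = 12:46 PM.

12:46 PM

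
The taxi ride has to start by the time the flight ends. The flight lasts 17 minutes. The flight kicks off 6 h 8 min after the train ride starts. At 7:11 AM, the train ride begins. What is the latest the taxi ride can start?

1:36 PM

The flight starts at 7:11 AM + 368 min = 1:19 PM.
The flight ends at 1:19 PM + 17 min = 1:36 PM.
The taxi ride is bounded by the flight, so the latest it can start is 1:36 PM.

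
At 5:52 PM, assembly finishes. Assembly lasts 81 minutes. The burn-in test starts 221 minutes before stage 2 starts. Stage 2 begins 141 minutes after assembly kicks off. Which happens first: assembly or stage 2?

assembly

Assembly starts at 5:52 PM − 81 min = 4:31 PM.
Stage 2 starts at 4:31 PM + 141 min = 6:52 PM.
Assembly starts at 4:31 PM and stage 2 starts at 6:52 PM, so assembly is first.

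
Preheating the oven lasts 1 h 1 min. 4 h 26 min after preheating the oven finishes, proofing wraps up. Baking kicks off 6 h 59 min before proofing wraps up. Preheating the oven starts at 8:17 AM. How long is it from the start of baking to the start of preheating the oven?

92 minutes

Preheating the oven ends at 8:17 AM + 61 min = 9:18 AM.
Proofing ends at 9:18 AM + 266 min = 1:44 PM.
Baking starts at 1:44 PM − 419 min = 6:45 AM.
From 6:45 AM to 8:17 AM is 92 minutes.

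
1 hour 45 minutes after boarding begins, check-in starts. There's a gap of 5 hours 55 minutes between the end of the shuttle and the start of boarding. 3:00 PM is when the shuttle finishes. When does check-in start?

Boarding starts at 3:00 PM + 355 min = 8:55 PM.
Check-in starts at 8:55 PM + 105 min = 10:40 PM.

10:40 PM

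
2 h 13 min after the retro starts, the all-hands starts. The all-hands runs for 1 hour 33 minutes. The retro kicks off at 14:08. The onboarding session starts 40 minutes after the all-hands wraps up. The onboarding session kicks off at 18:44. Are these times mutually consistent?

The all-hands starts at 14:08 + 133 min = 16:21.
The all-hands ends at 16:21 + 93 min = 17:54.
The onboarding session starts at 17:54 + 40 min = 18:34.
But the onboarding session is also said to start at 18:44 — a 10-minute conflict.

No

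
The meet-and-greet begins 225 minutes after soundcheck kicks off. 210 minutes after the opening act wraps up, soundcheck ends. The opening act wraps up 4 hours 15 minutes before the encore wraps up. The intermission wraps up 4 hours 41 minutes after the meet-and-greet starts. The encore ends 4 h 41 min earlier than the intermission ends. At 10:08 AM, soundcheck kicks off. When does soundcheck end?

1:08 PM

The meet-and-greet starts at 10:08 AM + 225 min = 1:53 PM.
The intermission ends at 1:53 PM + 281 min = 6:34 PM.
The encore ends at 6:34 PM − 281 min = 1:53 PM.
The opening act ends at 1:53 PM − 255 min = 9:38 AM.
Soundcheck ends at 9:38 AM + 210 min = 1:08 PM.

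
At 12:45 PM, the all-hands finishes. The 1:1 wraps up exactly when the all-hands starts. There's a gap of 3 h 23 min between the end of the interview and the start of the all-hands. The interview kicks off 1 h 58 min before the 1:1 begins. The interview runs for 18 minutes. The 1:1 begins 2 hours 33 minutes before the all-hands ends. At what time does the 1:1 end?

The 1:1 starts at 12:45 PM − 153 min = 10:12 AM.
The interview starts at 10:12 AM − 118 min = 8:14 AM.
The interview ends at 8:14 AM + 18 min = 8:32 AM.
The all-hands starts at 8:32 AM + 203 min = 11:55 AM.
So the 1:1 ends at 11:55 AM.

11:55 AM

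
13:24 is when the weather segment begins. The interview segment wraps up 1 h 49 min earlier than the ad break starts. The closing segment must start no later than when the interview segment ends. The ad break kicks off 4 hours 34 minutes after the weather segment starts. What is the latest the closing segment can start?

16:09

The ad break starts at 13:24 + 274 min = 17:58.
The interview segment ends at 17:58 − 109 min = 16:09.
The closing segment is bounded by the interview segment, so the latest it can start is 16:09.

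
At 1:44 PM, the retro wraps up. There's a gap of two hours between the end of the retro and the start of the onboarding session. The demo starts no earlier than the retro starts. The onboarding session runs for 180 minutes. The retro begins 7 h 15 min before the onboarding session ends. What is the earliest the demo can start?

The onboarding session starts at 1:44 PM + 120 min = 3:44 PM.
The onboarding session ends at 3:44 PM + 180 min = 6:44 PM.
The retro starts at 6:44 PM − 435 min = 11:29 AM.
The demo is bounded by the retro, so the earliest it can start is 11:29 AM.

11:29 AM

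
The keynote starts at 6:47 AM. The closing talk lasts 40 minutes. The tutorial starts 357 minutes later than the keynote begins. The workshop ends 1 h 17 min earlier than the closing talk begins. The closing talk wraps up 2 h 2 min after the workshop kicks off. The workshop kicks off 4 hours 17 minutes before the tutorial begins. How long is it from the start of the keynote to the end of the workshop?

The tutorial starts at 6:47 AM + 357 min = 12:44 PM.
The workshop starts at 12:44 PM − 257 min = 8:27 AM.
The closing talk ends at 8:27 AM + 122 min = 10:29 AM.
The closing talk starts at 10:29 AM − 40 min = 9:49 AM.
The workshop ends at 9:49 AM − 77 min = 8:32 AM.
From 6:47 AM to 8:32 AM is 105 minutes.

105 minutes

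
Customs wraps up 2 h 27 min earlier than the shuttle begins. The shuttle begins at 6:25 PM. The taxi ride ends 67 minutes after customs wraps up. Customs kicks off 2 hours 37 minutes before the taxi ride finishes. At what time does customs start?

Customs ends at 6:25 PM − 147 min = 3:58 PM.
The taxi ride ends at 3:58 PM + 67 min = 5:05 PM.
Customs starts at 5:05 PM − 157 min = 2:28 PM.

2:28 PM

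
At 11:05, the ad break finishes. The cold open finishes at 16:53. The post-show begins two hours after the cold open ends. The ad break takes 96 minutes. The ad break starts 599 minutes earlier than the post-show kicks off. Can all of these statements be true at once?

The post-show starts at 16:53 + 120 min = 18:53.
The ad break starts at 18:53 − 599 min = 08:54.
The ad break ends at 08:54 + 96 min = 10:30.
But the ad break is also said to end at 11:05 — a 35-minute conflict.

No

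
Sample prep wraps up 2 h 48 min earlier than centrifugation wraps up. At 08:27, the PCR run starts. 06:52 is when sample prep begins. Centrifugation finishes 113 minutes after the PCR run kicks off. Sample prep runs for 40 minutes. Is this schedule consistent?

Yes

Centrifugation ends at 08:27 + 113 min = 10:20.
Sample prep ends at 10:20 − 168 min = 07:32.
Sample prep starts at 07:32 − 40 min = 06:52.
That matches the stated 06:52, so the schedule is consistent.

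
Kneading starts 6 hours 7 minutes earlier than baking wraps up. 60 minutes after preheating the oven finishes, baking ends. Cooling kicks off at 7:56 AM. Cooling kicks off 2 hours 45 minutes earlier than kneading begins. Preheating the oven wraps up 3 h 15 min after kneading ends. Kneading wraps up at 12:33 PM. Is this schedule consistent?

Yes

Preheating the oven ends at 12:33 PM + 195 min = 3:48 PM.
Baking ends at 3:48 PM + 60 min = 4:48 PM.
Kneading starts at 4:48 PM − 367 min = 10:41 AM.
Cooling starts at 10:41 AM − 165 min = 7:56 AM.
That matches the stated 7:56 AM, so the schedule is consistent.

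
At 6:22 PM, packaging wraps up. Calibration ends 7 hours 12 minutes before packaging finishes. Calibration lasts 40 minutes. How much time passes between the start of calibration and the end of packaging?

472 minutes

Calibration ends at 6:22 PM − 432 min = 11:10 AM.
Calibration starts at 11:10 AM − 40 min = 10:30 AM.
From 10:30 AM to 6:22 PM is 472 minutes.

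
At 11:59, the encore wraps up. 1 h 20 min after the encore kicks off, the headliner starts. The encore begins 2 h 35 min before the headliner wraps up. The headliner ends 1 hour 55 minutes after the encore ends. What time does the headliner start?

12:39

The headliner ends at 11:59 + 115 min = 13:54.
The encore starts at 13:54 − 155 min = 11:19.
The headliner starts at 11:19 + 80 min = 12:39.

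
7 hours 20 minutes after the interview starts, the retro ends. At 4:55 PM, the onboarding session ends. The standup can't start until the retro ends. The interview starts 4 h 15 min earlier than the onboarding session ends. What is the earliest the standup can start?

8:00 PM

The interview starts at 4:55 PM − 255 min = 12:40 PM.
The retro ends at 12:40 PM + 440 min = 8:00 PM.
The standup is bounded by the retro, so the earliest it can start is 8:00 PM.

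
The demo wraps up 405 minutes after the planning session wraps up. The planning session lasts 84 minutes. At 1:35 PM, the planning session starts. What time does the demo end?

The planning session ends at 1:35 PM + 84 min = 2:59 PM.
The demo ends at 2:59 PM + 405 min = 9:44 PM.

9:44 PM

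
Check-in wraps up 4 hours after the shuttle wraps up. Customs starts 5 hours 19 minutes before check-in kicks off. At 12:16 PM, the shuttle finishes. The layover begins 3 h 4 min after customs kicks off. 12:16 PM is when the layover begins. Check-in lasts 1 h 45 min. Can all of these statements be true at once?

Check-in ends at 12:16 PM + 240 min = 4:16 PM.
Check-in starts at 4:16 PM − 105 min = 2:31 PM.
Customs starts at 2:31 PM − 319 min = 9:12 AM.
The layover starts at 9:12 AM + 184 min = 12:16 PM.
That matches the stated 12:16 PM, so the schedule is consistent.

Yes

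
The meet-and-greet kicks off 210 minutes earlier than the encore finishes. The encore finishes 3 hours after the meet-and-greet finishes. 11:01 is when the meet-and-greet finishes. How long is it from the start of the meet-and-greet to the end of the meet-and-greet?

half an hour

The encore ends at 11:01 + 180 min = 14:01.
The meet-and-greet starts at 14:01 − 210 min = 10:31.
From 10:31 to 11:01 is half an hour.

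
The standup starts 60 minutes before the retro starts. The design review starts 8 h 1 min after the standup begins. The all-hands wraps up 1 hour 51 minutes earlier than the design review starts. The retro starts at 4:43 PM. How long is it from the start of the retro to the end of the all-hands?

5 h 10 min

The standup starts at 4:43 PM − 60 min = 3:43 PM.
The design review starts at 3:43 PM + 481 min = 11:44 PM.
The all-hands ends at 11:44 PM − 111 min = 9:53 PM.
From 4:43 PM to 9:53 PM is 5 h 10 min.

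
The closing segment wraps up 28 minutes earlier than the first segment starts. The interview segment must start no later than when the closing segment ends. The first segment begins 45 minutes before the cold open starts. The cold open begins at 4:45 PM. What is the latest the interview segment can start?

The first segment starts at 4:45 PM − 45 min = 4:00 PM.
The closing segment ends at 4:00 PM − 28 min = 3:32 PM.
The interview segment is bounded by the closing segment, so the latest it can start is 3:32 PM.

3:32 PM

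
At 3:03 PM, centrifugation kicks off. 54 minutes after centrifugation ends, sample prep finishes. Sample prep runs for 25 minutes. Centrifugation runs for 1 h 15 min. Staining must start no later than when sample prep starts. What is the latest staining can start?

4:47 PM

Centrifugation ends at 3:03 PM + 75 min = 4:18 PM.
Sample prep ends at 4:18 PM + 54 min = 5:12 PM.
Sample prep starts at 5:12 PM − 25 min = 4:47 PM.
Staining is bounded by sample prep, so the latest it can start is 4:47 PM.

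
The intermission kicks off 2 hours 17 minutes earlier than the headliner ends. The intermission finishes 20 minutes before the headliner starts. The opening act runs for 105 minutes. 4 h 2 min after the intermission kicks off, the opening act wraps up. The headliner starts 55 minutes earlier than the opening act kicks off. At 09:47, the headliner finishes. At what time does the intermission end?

08:32

The intermission starts at 09:47 − 137 min = 07:30.
The opening act ends at 07:30 + 242 min = 11:32.
The opening act starts at 11:32 − 105 min = 09:47.
The headliner starts at 09:47 − 55 min = 08:52.
The intermission ends at 08:52 − 20 min = 08:32.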